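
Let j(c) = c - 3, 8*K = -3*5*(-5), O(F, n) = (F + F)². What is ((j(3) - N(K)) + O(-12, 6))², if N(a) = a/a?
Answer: 330625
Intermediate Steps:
O(F, n) = 4*F² (O(F, n) = (2*F)² = 4*F²)
K = 75/8 (K = (-3*5*(-5))/8 = (-15*(-5))/8 = (⅛)*75 = 75/8 ≈ 9.3750)
j(c) = -3 + c
N(a) = 1
((j(3) - N(K)) + O(-12, 6))² = (((-3 + 3) - 1*1) + 4*(-12)²)² = ((0 - 1) + 4*144)² = (-1 + 576)² = 575² = 330625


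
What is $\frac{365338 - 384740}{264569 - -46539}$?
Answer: $- \frac{9701}{155554} \approx -0.062364$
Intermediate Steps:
$\frac{365338 - 384740}{264569 - -46539} = - \frac{19402}{264569 + \left(68170 - 21631\right)} = - \frac{19402}{264569 + 46539} = - \frac{19402}{311108} = \left(-19402\right) \frac{1}{311108} = - \frac{9701}{155554}$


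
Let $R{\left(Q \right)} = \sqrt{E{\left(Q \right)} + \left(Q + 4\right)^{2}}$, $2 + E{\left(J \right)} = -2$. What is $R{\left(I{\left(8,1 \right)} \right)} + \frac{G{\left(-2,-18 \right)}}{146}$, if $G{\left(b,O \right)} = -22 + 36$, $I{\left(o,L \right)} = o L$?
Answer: $\frac{7}{73} + 2 \sqrt{35} \approx 11.928$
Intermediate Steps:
$I{\left(o,L \right)} = L o$
$E{\left(J \right)} = -4$ ($E{\left(J \right)} = -2 - 2 = -4$)
$G{\left(b,O \right)} = 14$
$R{\left(Q \right)} = \sqrt{-4 + \left(4 + Q\right)^{2}}$ ($R{\left(Q \right)} = \sqrt{-4 + \left(Q + 4\right)^{2}} = \sqrt{-4 + \left(4 + Q\right)^{2}}$)
$R{\left(I{\left(8,1 \right)} \right)} + \frac{G{\left(-2,-18 \right)}}{146} = \sqrt{-4 + \left(4 + 1 \cdot 8\right)^{2}} + \frac{14}{146} = \sqrt{-4 + \left(4 + 8\right)^{2}} + 14 \cdot \frac{1}{146} = \sqrt{-4 + 12^{2}} + \frac{7}{73} = \sqrt{-4 + 144} + \frac{7}{73} = \sqrt{140} + \frac{7}{73} = 2 \sqrt{35} + \frac{7}{73} = \frac{7}{73} + 2 \sqrt{35}$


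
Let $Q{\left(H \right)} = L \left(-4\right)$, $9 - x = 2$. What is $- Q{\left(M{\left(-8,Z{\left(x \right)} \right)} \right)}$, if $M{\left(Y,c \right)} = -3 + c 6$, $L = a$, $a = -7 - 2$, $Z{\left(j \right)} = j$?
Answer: $-36$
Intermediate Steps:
$x = 7$ ($x = 9 - 2 = 7$)
$a = -9$ ($a = -7 - 2 = -9$)
$L = -9$
$M{\left(Y,c \right)} = -3 + 6 c$
$Q{\left(H \right)} = 36$ ($Q{\left(H \right)} = \left(-9\right) \left(-4\right) = 36$)
$- Q{\left(M{\left(-8,Z{\left(x \right)} \right)} \right)} = \left(-1\right) 36 = -36$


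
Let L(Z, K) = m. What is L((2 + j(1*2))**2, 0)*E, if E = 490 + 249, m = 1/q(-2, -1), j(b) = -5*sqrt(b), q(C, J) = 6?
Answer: 739/6 ≈ 123.17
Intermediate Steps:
m = 1/6 ≈ 0.16667
E = 739
L(Z, K) = 1/6
L((2 + j(1*2))**2, 0)*E = (1/6)*739 = 739/6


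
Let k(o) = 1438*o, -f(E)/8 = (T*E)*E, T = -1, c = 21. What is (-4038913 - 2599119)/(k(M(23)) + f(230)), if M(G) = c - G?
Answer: -1659508/105081 ≈ -15.793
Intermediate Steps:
M(G) = 21 - G
f(E) = 8*E² (f(E) = -8*(-E)*E = -(-8)*E² = 8*E²)
(-4038913 - 2599119)/(k(M(23)) + f(230)) = (-4038913 - 2599119)/(1438*(21 - 1*23) + 8*230²) = -6638032/(1438*(21 - 23) + 8*52900) = -6638032/(1438*(-2) + 423200) = -6638032/(-2876 + 423200) = -6638032/420324 = -6638032*1/420324 = -1659508/105081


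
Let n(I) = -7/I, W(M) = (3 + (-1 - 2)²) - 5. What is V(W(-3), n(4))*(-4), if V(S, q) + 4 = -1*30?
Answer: 136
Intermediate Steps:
W(M) = 7 (W(M) = (3 + (-3)²) - 5 = (3 + 9) - 5 = 12 - 5 = 7)
V(S, q) = -34 (V(S, q) = -4 - 1*30 = -4 - 30 = -34)
V(W(-3), n(4))*(-4) = -34*(-4) = 136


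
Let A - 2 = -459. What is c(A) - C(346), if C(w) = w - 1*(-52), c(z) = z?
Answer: -855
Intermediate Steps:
A = -457 (A = 2 - 459 = -457)
C(w) = 52 + w (C(w) = w + 52 = 52 + w)
c(A) - C(346) = -457 - (52 + 346) = -457 - 1*398 = -457 - 398 = -855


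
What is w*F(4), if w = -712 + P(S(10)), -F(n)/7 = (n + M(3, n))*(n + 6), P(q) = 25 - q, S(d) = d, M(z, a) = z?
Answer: 341530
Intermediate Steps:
F(n) = -7*(3 + n)*(6 + n) (F(n) = -7*(n + 3)*(n + 6) = -7*(3 + n)*(6 + n))
w = -697 (w = -712 + (25 - 1*10) = -712 + (25 - 10) = -712 + 15 = -697)
w*F(4) = -697*(-126 - 63*4 - 7*4²) = -697*(-126 - 252 - 7*16) = -697*(-126 - 252 - 112) = -697*(-490) = 341530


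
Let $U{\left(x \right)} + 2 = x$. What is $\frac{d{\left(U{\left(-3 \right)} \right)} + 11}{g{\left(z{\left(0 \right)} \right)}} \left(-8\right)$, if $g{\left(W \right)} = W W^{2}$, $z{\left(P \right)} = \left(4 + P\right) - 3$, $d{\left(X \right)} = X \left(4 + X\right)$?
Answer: $-128$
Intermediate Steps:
$U{\left(x \right)} = -2 + x$
$z{\left(P \right)} = 1 + P$
$g{\left(W \right)} = W^{3}$
$\frac{d{\left(U{\left(-3 \right)} \right)} + 11}{g{\left(z{\left(0 \right)} \right)}} \left(-8\right) = \frac{\left(-2 - 3\right) \left(4 - 5\right) + 11}{\left(1 + 0\right)^{3}} \left(-8\right) = \frac{- 5 \left(4 - 5\right) + 11}{1^{3}} \left(-8\right) = \frac{\left(-5\right) \left(-1\right) + 11}{1} \left(-8\right) = \left(5 + 11\right) 1 \left(-8\right) = 16 \cdot 1 \left(-8\right) = 16 \left(-8\right) = -128$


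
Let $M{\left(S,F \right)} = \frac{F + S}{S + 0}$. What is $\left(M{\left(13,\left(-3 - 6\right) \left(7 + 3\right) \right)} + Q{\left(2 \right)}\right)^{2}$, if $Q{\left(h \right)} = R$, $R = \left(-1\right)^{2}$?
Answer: $\frac{4096}{169} \approx 24.237$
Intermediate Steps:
$R = 1$
$M{\left(S,F \right)} = \frac{F + S}{S}$
$Q{\left(h \right)} = 1$
$\left(M{\left(13,\left(-3 - 6\right) \left(7 + 3\right) \right)} + Q{\left(2 \right)}\right)^{2} = \left(\frac{\left(-3 - 6\right) \left(7 + 3\right) + 13}{13} + 1\right)^{2} = \left(\frac{\left(-9\right) 10 + 13}{13} + 1\right)^{2} = \left(\frac{-90 + 13}{13} + 1\right)^{2} = \left(\frac{1}{13} \left(-77\right) + 1\right)^{2} = \left(- \frac{77}{13} + 1\right)^{2} = \left(- \frac{64}{13}\right)^{2} = \frac{4096}{169}$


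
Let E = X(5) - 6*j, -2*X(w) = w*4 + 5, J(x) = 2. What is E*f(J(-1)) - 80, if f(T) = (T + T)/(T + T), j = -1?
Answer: -173/2 ≈ -86.500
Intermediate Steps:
X(w) = -5/2 - 2*w (X(w) = -(w*4 + 5)/2 = -(4*w + 5)/2 = -(5 + 4*w)/2 = -5/2 - 2*w)
E = -13/2 (E = (-5/2 - 2*5) - 6*(-1) = (-5/2 - 10) + 6 = -25/2 + 6 = -13/2 ≈ -6.5000)
f(T) = 1 (f(T) = (2*T)/((2*T)) = (2*T)*(1/(2*T)) = 1)
E*f(J(-1)) - 80 = -13/2*1 - 80 = -13/2 - 80 = -173/2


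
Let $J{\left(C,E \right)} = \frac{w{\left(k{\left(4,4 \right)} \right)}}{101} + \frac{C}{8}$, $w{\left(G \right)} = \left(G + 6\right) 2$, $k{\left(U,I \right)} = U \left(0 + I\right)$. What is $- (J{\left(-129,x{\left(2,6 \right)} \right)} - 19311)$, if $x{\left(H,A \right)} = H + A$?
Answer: $\frac{15615965}{808} \approx 19327.0$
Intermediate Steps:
$k{\left(U,I \right)} = I U$ ($k{\left(U,I \right)} = U I = I U$)
$w{\left(G \right)} = 12 + 2 G$ ($w{\left(G \right)} = \left(6 + G\right) 2 = 12 + 2 G$)
$x{\left(H,A \right)} = A + H$
$J{\left(C,E \right)} = \frac{44}{101} + \frac{C}{8}$ ($J{\left(C,E \right)} = \frac{12 + 2 \cdot 4 \cdot 4}{101} + \frac{C}{8} = \left(12 + 2 \cdot 16\right) \frac{1}{101} + C \frac{1}{8} = \left(12 + 32\right) \frac{1}{101} + \frac{C}{8} = 44 \cdot \frac{1}{101} + \frac{C}{8} = \frac{44}{101} + \frac{C}{8}$)
$- (J{\left(-129,x{\left(2,6 \right)} \right)} - 19311) = - (\left(\frac{44}{101} + \frac{1}{8} \left(-129\right)\right) - 19311) = - (\left(\frac{44}{101} - \frac{129}{8}\right) - 19311) = - (- \frac{12677}{808} - 19311) = \left(-1\right) \left(- \frac{15615965}{808}\right) = \frac{15615965}{808}$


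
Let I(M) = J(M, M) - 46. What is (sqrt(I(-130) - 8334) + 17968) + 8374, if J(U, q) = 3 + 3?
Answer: 26342 + I*sqrt(8374) ≈ 26342.0 + 91.51*I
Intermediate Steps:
J(U, q) = 6
I(M) = -40 (I(M) = 6 - 46 = -40)
(sqrt(I(-130) - 8334) + 17968) + 8374 = (sqrt(-40 - 8334) + 17968) + 8374 = (sqrt(-8374) + 17968) + 8374 = (I*sqrt(8374) + 17968) + 8374 = (17968 + I*sqrt(8374)) + 8374 = 26342 + I*sqrt(8374)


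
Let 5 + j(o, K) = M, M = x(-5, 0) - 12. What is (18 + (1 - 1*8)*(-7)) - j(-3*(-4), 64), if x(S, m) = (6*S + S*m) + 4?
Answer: 110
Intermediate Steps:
x(S, m) = 4 + 6*S + S*m
M = -38 (M = (4 + 6*(-5) - 5*0) - 12 = (4 - 30 + 0) - 12 = -26 - 12 = -38)
j(o, K) = -43 (j(o, K) = -5 - 38 = -43)
(18 + (1 - 1*8)*(-7)) - j(-3*(-4), 64) = (18 + (1 - 1*8)*(-7)) - 1*(-43) = (18 + (1 - 8)*(-7)) + 43 = (18 - 7*(-7)) + 43 = (18 + 49) + 43 = 67 + 43 = 110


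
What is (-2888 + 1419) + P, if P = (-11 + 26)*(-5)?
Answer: -1544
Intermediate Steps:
P = -75 (P = 15*(-5) = -75)
(-2888 + 1419) + P = (-2888 + 1419) - 75 = -1469 - 75 = -1544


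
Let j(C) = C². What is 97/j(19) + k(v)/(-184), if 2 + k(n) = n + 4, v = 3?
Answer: 16043/66424 ≈ 0.24152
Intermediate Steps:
k(n) = 2 + n (k(n) = -2 + (n + 4) = -2 + (4 + n) = 2 + n)
97/j(19) + k(v)/(-184) = 97/(19²) + (2 + 3)/(-184) = 97/361 + 5*(-1/184) = 97*(1/361) - 5/184 = 97/361 - 5/184 = 16043/66424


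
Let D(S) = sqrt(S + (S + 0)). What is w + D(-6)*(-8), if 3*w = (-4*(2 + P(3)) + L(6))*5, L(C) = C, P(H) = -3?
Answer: 50/3 - 16*I*sqrt(3) ≈ 16.667 - 27.713*I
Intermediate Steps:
D(S) = sqrt(2)*sqrt(S) (D(S) = sqrt(S + S) = sqrt(2*S) = sqrt(2)*sqrt(S))
w = 50/3 (w = ((-4*(2 - 3) + 6)*5)/3 = ((-4*(-1) + 6)*5)/3 = ((4 + 6)*5)/3 = (10*5)/3 = (1/3)*50 = 50/3 ≈ 16.667)
w + D(-6)*(-8) = 50/3 + (sqrt(2)*sqrt(-6))*(-8) = 50/3 + (sqrt(2)*(I*sqrt(6)))*(-8) = 50/3 + (2*I*sqrt(3))*(-8) = 50/3 - 16*I*sqrt(3)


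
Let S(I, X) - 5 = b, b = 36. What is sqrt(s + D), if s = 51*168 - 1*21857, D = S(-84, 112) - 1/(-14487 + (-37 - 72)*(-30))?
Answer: I*sqrt(1666877775855)/11217 ≈ 115.1*I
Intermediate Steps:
S(I, X) = 41 (S(I, X) = 5 + 36 = 41)
D = 459898/11217 (D = 41 - 1/(-14487 + (-37 - 72)*(-30)) = 41 - 1/(-14487 - 109*(-30)) = 41 - 1/(-14487 + 3270) = 41 - 1/(-11217) = 41 - 1*(-1/11217) = 41 + 1/11217 = 459898/11217 ≈ 41.000)
s = -13289 (s = 8568 - 21857 = -13289)
sqrt(s + D) = sqrt(-13289 + 459898/11217) = sqrt(-148602815/11217) = I*sqrt(1666877775855)/11217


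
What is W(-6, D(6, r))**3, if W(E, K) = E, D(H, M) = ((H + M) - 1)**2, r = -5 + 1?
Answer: -216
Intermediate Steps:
r = -4
D(H, M) = (-1 + H + M)**2
W(-6, D(6, r))**3 = (-6)**3 = -216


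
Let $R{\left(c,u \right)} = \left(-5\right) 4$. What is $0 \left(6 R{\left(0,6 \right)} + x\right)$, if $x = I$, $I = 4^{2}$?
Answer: $0$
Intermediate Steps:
$R{\left(c,u \right)} = -20$
$I = 16$
$x = 16$
$0 \left(6 R{\left(0,6 \right)} + x\right) = 0 \left(6 \left(-20\right) + 16\right) = 0 \left(-120 + 16\right) = 0 \left(-104\right) = 0$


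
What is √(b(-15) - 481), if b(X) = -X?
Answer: I*√466 ≈ 21.587*I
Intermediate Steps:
√(b(-15) - 481) = √(-1*(-15) - 481) = √(15 - 481) = √(-466) = I*√466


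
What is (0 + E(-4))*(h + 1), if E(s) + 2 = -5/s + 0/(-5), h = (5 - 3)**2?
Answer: -15/4 ≈ -3.7500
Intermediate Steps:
h = 4 (h = 2**2 = 4)
E(s) = -2 - 5/s (E(s) = -2 + (-5/s + 0/(-5)) = -2 + (-5/s + 0*(-1/5)) = -2 + (-5/s + 0) = -2 - 5/s)
(0 + E(-4))*(h + 1) = (0 + (-2 - 5/(-4)))*(4 + 1) = (0 + (-2 - 5*(-1/4)))*5 = (0 + (-2 + 5/4))*5 = (0 - 3/4)*5 = -3/4*5 = -15/4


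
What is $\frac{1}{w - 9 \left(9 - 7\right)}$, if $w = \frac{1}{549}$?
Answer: $- \frac{549}{9881} \approx -0.055561$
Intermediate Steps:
$w = \frac{1}{549} \approx 0.0018215$
$\frac{1}{w - 9 \left(9 - 7\right)} = \frac{1}{\frac{1}{549} - 9 \left(9 - 7\right)} = \frac{1}{\frac{1}{549} - 18} = \frac{1}{- \frac{9881}{549}} = - \frac{549}{9881}$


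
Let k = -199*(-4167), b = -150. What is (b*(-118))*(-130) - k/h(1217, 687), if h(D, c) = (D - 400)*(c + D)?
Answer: -3579362797233/1555568 ≈ -2.3010e+6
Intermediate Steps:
k = 829233
h(D, c) = (-400 + D)*(D + c)
(b*(-118))*(-130) - k/h(1217, 687) = -150*(-118)*(-130) - 829233/(1217² - 400*1217 - 400*687 + 1217*687) = 17700*(-130) - 829233/(1481089 - 486800 - 274800 + 836079) = -2301000 - 829233/1555568 = -3579362797233/1555568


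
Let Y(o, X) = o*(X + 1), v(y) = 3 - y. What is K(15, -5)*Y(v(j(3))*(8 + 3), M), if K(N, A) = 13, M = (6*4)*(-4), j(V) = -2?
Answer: -67925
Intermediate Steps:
M = -96 (M = 24*(-4) = -96)
Y(o, X) = o*(1 + X)
K(15, -5)*Y(v(j(3))*(8 + 3), M) = 13*(((3 - 1*(-2))*(8 + 3))*(1 - 96)) = 13*(((3 + 2)*11)*(-95)) = 13*((5*11)*(-95)) = 13*(55*(-95)) = 13*(-5225) = -67925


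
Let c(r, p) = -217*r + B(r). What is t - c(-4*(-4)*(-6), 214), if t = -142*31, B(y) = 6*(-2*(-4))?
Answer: -25282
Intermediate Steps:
B(y) = 48 (B(y) = 6*8 = 48)
c(r, p) = 48 - 217*r (c(r, p) = -217*r + 48 = 48 - 217*r)
t = -4402
t - c(-4*(-4)*(-6), 214) = -4402 - (48 - 217*(-4*(-4))*(-6)) = -4402 - (48 - 3472*(-6)) = -4402 - (48 - 217*(-96)) = -4402 - (48 + 20832) = -4402 - 1*20880 = -4402 - 20880 = -25282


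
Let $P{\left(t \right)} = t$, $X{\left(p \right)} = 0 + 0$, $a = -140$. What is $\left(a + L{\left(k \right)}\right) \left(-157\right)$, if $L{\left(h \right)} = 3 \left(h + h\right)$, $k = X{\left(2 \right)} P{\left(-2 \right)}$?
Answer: $21980$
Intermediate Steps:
$X{\left(p \right)} = 0$
$k = 0$ ($k = 0 \left(-2\right) = 0$)
$L{\left(h \right)} = 6 h$ ($L{\left(h \right)} = 3 \cdot 2 h = 6 h$)
$\left(a + L{\left(k \right)}\right) \left(-157\right) = \left(-140 + 6 \cdot 0\right) \left(-157\right) = \left(-140 + 0\right) \left(-157\right) = \left(-140\right) \left(-157\right) = 21980$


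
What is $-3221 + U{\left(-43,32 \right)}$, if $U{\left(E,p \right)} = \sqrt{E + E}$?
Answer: $-3221 + i \sqrt{86} \approx -3221.0 + 9.2736 i$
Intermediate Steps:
$U{\left(E,p \right)} = \sqrt{2} \sqrt{E}$ ($U{\left(E,p \right)} = \sqrt{2 E} = \sqrt{2} \sqrt{E}$)
$-3221 + U{\left(-43,32 \right)} = -3221 + \sqrt{2} \sqrt{-43} = -3221 + \sqrt{2} i \sqrt{43} = -3221 + i \sqrt{86}$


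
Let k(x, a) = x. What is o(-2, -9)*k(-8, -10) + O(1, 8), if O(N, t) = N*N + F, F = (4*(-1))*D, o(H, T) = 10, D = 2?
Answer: -87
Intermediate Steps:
F = -8 (F = (4*(-1))*2 = -4*2 = -8)
O(N, t) = -8 + N² (O(N, t) = N*N - 8 = N² - 8 = -8 + N²)
o(-2, -9)*k(-8, -10) + O(1, 8) = 10*(-8) + (-8 + 1²) = -80 + (-8 + 1) = -80 - 7 = -87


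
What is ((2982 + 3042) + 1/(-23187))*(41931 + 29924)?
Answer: 10036597683385/23187 ≈ 4.3285e+8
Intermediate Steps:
((2982 + 3042) + 1/(-23187))*(41931 + 29924) = (6024 - 1/23187)*71855 = (139678487/23187)*71855 = 10036597683385/23187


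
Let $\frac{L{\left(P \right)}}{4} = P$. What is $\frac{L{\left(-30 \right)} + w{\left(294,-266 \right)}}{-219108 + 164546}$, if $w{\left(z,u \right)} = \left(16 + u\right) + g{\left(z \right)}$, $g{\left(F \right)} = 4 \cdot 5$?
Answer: $\frac{175}{27281} \approx 0.0064147$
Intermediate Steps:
$L{\left(P \right)} = 4 P$
$g{\left(F \right)} = 20$
$w{\left(z,u \right)} = 36 + u$ ($w{\left(z,u \right)} = \left(16 + u\right) + 20 = 36 + u$)
$\frac{L{\left(-30 \right)} + w{\left(294,-266 \right)}}{-219108 + 164546} = \frac{4 \left(-30\right) + \left(36 - 266\right)}{-219108 + 164546} = \frac{-120 - 230}{-54562} = \left(-350\right) \left(- \frac{1}{54562}\right) = \frac{175}{27281}$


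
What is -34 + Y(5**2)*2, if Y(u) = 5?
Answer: -24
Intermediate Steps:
-34 + Y(5**2)*2 = -34 + 5*2 = -34 + 10 = -24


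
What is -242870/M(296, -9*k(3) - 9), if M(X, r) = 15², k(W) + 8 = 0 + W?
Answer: -48574/45 ≈ -1079.4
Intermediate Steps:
k(W) = -8 + W (k(W) = -8 + (0 + W) = -8 + W)
M(X, r) = 225
-242870/M(296, -9*k(3) - 9) = -242870/225 = -242870*1/225 = -48574/45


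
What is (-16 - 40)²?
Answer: 3136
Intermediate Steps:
(-16 - 40)² = (-56)² = 3136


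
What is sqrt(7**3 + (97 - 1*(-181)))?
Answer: 3*sqrt(69) ≈ 24.920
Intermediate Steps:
sqrt(7**3 + (97 - 1*(-181))) = sqrt(343 + (97 + 181)) = sqrt(343 + 278) = sqrt(621) = 3*sqrt(69)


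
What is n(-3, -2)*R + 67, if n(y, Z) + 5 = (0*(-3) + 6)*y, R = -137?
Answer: 3218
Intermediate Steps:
n(y, Z) = -5 + 6*y (n(y, Z) = -5 + (0*(-3) + 6)*y = -5 + (0 + 6)*y = -5 + 6*y)
n(-3, -2)*R + 67 = (-5 + 6*(-3))*(-137) + 67 = (-5 - 18)*(-137) + 67 = -23*(-137) + 67 = 3151 + 67 = 3218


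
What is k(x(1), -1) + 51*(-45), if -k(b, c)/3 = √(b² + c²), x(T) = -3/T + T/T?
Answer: -2295 - 3*√5 ≈ -2301.7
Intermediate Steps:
x(T) = 1 - 3/T (x(T) = -3/T + 1 = 1 - 3/T)
k(b, c) = -3*√(b² + c²)
k(x(1), -1) + 51*(-45) = -3*√(((-3 + 1)/1)² + (-1)²) + 51*(-45) = -3*√((1*(-2))² + 1) - 2295 = -3*√((-2)² + 1) - 2295 = -3*√(4 + 1) - 2295 = -3*√5 - 2295 = -2295 - 3*√5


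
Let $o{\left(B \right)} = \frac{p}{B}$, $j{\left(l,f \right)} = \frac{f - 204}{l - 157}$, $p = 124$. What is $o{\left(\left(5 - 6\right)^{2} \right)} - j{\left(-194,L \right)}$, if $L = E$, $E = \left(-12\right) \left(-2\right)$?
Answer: $\frac{4816}{39} \approx 123.49$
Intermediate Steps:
$E = 24$
$L = 24$
$j{\left(l,f \right)} = \frac{-204 + f}{-157 + l}$
$o{\left(B \right)} = \frac{124}{B}$
$o{\left(\left(5 - 6\right)^{2} \right)} - j{\left(-194,L \right)} = \frac{124}{\left(5 - 6\right)^{2}} - \frac{-204 + 24}{-157 - 194} = \frac{124}{\left(-1\right)^{2}} - \frac{1}{-351} \left(-180\right) = \frac{124}{1} - \left(- \frac{1}{351}\right) \left(-180\right) = 124 \cdot 1 - \frac{20}{39} = 124 - \frac{20}{39} = \frac{4816}{39}$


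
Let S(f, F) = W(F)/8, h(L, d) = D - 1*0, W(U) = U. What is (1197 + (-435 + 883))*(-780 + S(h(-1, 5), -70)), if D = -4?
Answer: -5189975/4 ≈ -1.2975e+6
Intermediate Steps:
h(L, d) = -4 (h(L, d) = -4 - 1*0 = -4 + 0 = -4)
S(f, F) = F/8
(1197 + (-435 + 883))*(-780 + S(h(-1, 5), -70)) = (1197 + (-435 + 883))*(-780 + (⅛)*(-70)) = (1197 + 448)*(-780 - 35/4) = 1645*(-3155/4) = -5189975/4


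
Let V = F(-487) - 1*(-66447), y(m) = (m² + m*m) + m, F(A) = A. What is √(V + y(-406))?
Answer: 3*√43914 ≈ 628.67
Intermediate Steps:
y(m) = m + 2*m² (y(m) = (m² + m²) + m = 2*m² + m = m + 2*m²)
V = 65960 (V = -487 - 1*(-66447) = -487 + 66447 = 65960)
√(V + y(-406)) = √(65960 - 406*(1 + 2*(-406))) = √(65960 - 406*(1 - 812)) = √(65960 - 406*(-811)) = √(65960 + 329266) = √395226 = 3*√43914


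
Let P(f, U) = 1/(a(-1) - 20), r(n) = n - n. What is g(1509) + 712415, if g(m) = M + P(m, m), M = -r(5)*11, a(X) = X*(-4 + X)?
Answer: 10686224/15 ≈ 7.1242e+5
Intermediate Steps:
r(n) = 0
P(f, U) = -1/15 (P(f, U) = 1/(-(-4 - 1) - 20) = 1/(-1*(-5) - 20) = 1/(5 - 20) = 1/(-15) = -1/15)
M = 0 (M = -1*0*11 = 0*11 = 0)
g(m) = -1/15 (g(m) = 0 - 1/15 = -1/15)
g(1509) + 712415 = -1/15 + 712415 = 10686224/15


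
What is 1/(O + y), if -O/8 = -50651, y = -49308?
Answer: 1/355900 ≈ 2.8098e-6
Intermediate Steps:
O = 405208 (O = -8*(-50651) = 405208)
1/(O + y) = 1/(405208 - 49308) = 1/355900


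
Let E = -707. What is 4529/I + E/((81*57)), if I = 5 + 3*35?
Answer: 20832623/507870 ≈ 41.020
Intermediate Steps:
I = 110 (I = 5 + 105 = 110)
4529/I + E/((81*57)) = 4529/110 - 707/(81*57) = 4529*(1/110) - 707/4617 = 4529/110 - 707*1/4617 = 4529/110 - 707/4617 = 20832623/507870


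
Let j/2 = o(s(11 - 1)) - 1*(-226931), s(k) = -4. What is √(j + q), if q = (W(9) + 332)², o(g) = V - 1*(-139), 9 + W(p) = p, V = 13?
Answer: 3*√62710 ≈ 751.26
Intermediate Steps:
W(p) = -9 + p
o(g) = 152 (o(g) = 13 - 1*(-139) = 13 + 139 = 152)
j = 454166 (j = 2*(152 - 1*(-226931)) = 2*(152 + 226931) = 2*227083 = 454166)
q = 110224 (q = ((-9 + 9) + 332)² = (0 + 332)² = 332² = 110224)
√(j + q) = √(454166 + 110224) = √564390 = 3*√62710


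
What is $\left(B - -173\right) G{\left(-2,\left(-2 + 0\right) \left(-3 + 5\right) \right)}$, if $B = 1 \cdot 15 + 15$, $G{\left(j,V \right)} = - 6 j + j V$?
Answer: $4060$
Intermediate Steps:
$G{\left(j,V \right)} = - 6 j + V j$
$B = 30$ ($B = 15 + 15 = 30$)
$\left(B - -173\right) G{\left(-2,\left(-2 + 0\right) \left(-3 + 5\right) \right)} = \left(30 - -173\right) \left(- 2 \left(-6 + \left(-2 + 0\right) \left(-3 + 5\right)\right)\right) = \left(30 + 173\right) \left(- 2 \left(-6 - 4\right)\right) = 203 \left(- 2 \left(-6 - 4\right)\right) = 203 \left(\left(-2\right) \left(-10\right)\right) = 203 \cdot 20 = 4060$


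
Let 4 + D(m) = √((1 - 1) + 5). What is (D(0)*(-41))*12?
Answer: 1968 - 492*√5 ≈ 867.85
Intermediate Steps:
D(m) = -4 + √5 (D(m) = -4 + √((1 - 1) + 5) = -4 + √(0 + 5) = -4 + √5)
(D(0)*(-41))*12 = ((-4 + √5)*(-41))*12 = (164 - 41*√5)*12 = 1968 - 492*√5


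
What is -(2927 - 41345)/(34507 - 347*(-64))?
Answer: 674/995 ≈ 0.67739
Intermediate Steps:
-(2927 - 41345)/(34507 - 347*(-64)) = -(-38418)/(34507 + 22208) = -(-38418)/56715 = -1*(-674/995) = 674/995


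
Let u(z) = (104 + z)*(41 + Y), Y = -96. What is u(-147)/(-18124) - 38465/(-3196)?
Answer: 43098820/3620269 ≈ 11.905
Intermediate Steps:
u(z) = -5720 - 55*z (u(z) = (104 + z)*(41 - 96) = (104 + z)*(-55) = -5720 - 55*z)
u(-147)/(-18124) - 38465/(-3196) = (-5720 - 55*(-147))/(-18124) - 38465/(-3196) = (-5720 + 8085)*(-1/18124) - 38465*(-1/3196) = 2365*(-1/18124) + 38465/3196 = -2365/18124 + 38465/3196 = 43098820/3620269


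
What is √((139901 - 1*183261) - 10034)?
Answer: I*√53394 ≈ 231.07*I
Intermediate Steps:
√((139901 - 1*183261) - 10034) = √((139901 - 183261) - 10034) = √(-43360 - 10034) = √(-53394) = I*√53394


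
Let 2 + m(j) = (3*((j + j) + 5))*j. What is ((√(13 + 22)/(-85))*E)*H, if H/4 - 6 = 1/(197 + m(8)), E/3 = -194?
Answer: 651064*√35/3961 ≈ 972.42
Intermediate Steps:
E = -582 (E = 3*(-194) = -582)
m(j) = -2 + j*(15 + 6*j) (m(j) = -2 + (3*((j + j) + 5))*j = -2 + (3*(2*j + 5))*j = -2 + (3*(5 + 2*j))*j = -2 + (15 + 6*j)*j = -2 + j*(15 + 6*j))
H = 16780/699 (H = 24 + 4/(197 + (-2 + 6*8² + 15*8)) = 24 + 4/(197 + (-2 + 6*64 + 120)) = 24 + 4/(197 + (-2 + 384 + 120)) = 24 + 4/(197 + 502) = 24 + 4/699 = 16780/699 ≈ 24.006)
((√(13 + 22)/(-85))*E)*H = ((√(13 + 22)/(-85))*(-582))*(16780/699) = ((√35*(-1/85))*(-582))*(16780/699) = (-√35/85*(-582))*(16780/699) = (582*√35/85)*(16780/699) = 651064*√35/3961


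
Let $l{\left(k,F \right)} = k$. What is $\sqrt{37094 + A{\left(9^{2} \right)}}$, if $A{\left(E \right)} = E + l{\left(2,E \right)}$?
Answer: $\sqrt{37177} \approx 192.81$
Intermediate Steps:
$A{\left(E \right)} = 2 + E$ ($A{\left(E \right)} = E + 2 = 2 + E$)
$\sqrt{37094 + A{\left(9^{2} \right)}} = \sqrt{37094 + \left(2 + 9^{2}\right)} = \sqrt{37094 + \left(2 + 81\right)} = \sqrt{37094 + 83} = \sqrt{37177}$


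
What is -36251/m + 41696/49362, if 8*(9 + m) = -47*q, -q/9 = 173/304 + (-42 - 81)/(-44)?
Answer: -7947035706224/37172917935 ≈ -213.79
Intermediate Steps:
q = -101259/3344 (q = -9*(173/304 + (-42 - 81)/(-44)) = -9*(173*(1/304) - 123*(-1/44)) = -9*(173/304 + 123/44) = -9*11251/3344 = -101259/3344 ≈ -30.281)
m = 4518405/26752 (m = -9 + (-47*(-101259/3344))/8 = -9 + (⅛)*(4759173/3344) = -9 + 4759173/26752 = 4518405/26752 ≈ 168.90)
-36251/m + 41696/49362 = -36251/4518405/26752 + 41696/49362 = -36251*26752/4518405 + 41696*(1/49362) = -969786752/4518405 + 20848/24681 = -7947035706224/37172917935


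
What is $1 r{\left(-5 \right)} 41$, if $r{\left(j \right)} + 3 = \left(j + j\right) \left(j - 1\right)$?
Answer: $2337$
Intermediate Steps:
$r{\left(j \right)} = -3 + 2 j \left(-1 + j\right)$ ($r{\left(j \right)} = -3 + \left(j + j\right) \left(j - 1\right) = -3 + 2 j \left(-1 + j\right)$)
$1 r{\left(-5 \right)} 41 = 1 \left(-3 - -10 + 2 \left(-5\right)^{2}\right) 41 = 1 \left(-3 + 10 + 2 \cdot 25\right) 41 = 1 \left(-3 + 10 + 50\right) 41 = 1 \cdot 57 \cdot 41 = 57 \cdot 41 = 2337$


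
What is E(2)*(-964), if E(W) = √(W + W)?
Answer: -1928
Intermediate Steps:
E(W) = √2*√W (E(W) = √(2*W) = √2*√W)
E(2)*(-964) = (√2*√2)*(-964) = 2*(-964) = -1928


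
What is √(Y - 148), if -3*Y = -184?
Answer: 2*I*√195/3 ≈ 9.3095*I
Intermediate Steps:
Y = 184/3 (Y = -⅓*(-184) = 184/3 ≈ 61.333)
√(Y - 148) = √(184/3 - 148) = √(-260/3) = 2*I*√195/3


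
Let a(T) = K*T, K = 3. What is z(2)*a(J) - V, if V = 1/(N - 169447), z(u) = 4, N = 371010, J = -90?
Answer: -217688041/201563 ≈ -1080.0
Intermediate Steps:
a(T) = 3*T
V = 1/201563 (V = 1/(371010 - 169447) = 1/201563 ≈ 4.9612e-6)
z(2)*a(J) - V = 4*(3*(-90)) - 1*1/201563 = 4*(-270) - 1/201563 = -1080 - 1/201563 = -217688041/201563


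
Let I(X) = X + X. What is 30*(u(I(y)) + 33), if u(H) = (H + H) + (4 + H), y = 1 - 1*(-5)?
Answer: 2190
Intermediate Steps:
y = 6 (y = 1 + 5 = 6)
I(X) = 2*X
u(H) = 4 + 3*H (u(H) = 2*H + (4 + H) = 4 + 3*H)
30*(u(I(y)) + 33) = 30*((4 + 3*(2*6)) + 33) = 30*((4 + 3*12) + 33) = 30*((4 + 36) + 33) = 30*(40 + 33) = 30*73 = 2190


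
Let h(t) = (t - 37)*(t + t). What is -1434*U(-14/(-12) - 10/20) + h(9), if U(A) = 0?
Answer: -504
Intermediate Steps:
h(t) = 2*t*(-37 + t) (h(t) = (-37 + t)*(2*t) = 2*t*(-37 + t))
-1434*U(-14/(-12) - 10/20) + h(9) = -1434*0 + 2*9*(-37 + 9) = 0 + 2*9*(-28) = 0 - 504 = -504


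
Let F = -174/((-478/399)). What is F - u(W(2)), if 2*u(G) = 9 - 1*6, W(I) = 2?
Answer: 68709/478 ≈ 143.74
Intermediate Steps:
u(G) = 3/2 (u(G) = (9 - 1*6)/2 = (9 - 6)/2 = (1/2)*3 = 3/2)
F = 34713/239 (F = -174/((-478*1/399)) = -174/(-478/399) = -174*(-399/478) = 34713/239 ≈ 145.24)
F - u(W(2)) = 34713/239 - 1*3/2 = 34713/239 - 3/2 = 68709/478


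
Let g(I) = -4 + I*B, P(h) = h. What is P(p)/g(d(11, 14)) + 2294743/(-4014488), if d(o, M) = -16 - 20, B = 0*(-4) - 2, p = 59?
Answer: 20203067/68246296 ≈ 0.29603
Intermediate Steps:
B = -2 (B = 0 - 2 = -2)
d(o, M) = -36
g(I) = -4 - 2*I (g(I) = -4 + I*(-2) = -4 - 2*I)
P(p)/g(d(11, 14)) + 2294743/(-4014488) = 59/(-4 - 2*(-36)) + 2294743/(-4014488) = 59/(-4 + 72) + 2294743*(-1/4014488) = 59/68 - 2294743/4014488 = 20203067/68246296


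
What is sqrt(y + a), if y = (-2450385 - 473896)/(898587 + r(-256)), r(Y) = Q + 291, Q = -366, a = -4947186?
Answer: I*sqrt(249623981143835541)/224628 ≈ 2224.2*I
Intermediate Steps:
r(Y) = -75 (r(Y) = -366 + 291 = -75)
y = -2924281/898512 (y = (-2450385 - 473896)/(898587 - 75) = -2924281/898512 ≈ -3.2546)
sqrt(y + a) = sqrt(-2924281/898512 - 4947186) = sqrt(-4445108911513/898512) = I*sqrt(249623981143835541)/224628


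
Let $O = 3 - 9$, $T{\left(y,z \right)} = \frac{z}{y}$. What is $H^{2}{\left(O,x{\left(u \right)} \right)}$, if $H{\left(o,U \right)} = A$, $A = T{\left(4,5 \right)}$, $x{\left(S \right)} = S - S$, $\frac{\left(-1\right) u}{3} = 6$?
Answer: $\frac{25}{16} \approx 1.5625$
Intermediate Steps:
$u = -18$ ($u = \left(-3\right) 6 = -18$)
$x{\left(S \right)} = 0$
$A = \frac{5}{4} \approx 1.25$
$O = -6$ ($O = 3 - 9 = -6$)
$H{\left(o,U \right)} = \frac{5}{4}$
$H^{2}{\left(O,x{\left(u \right)} \right)} = \left(\frac{5}{4}\right)^{2} = \frac{25}{16}$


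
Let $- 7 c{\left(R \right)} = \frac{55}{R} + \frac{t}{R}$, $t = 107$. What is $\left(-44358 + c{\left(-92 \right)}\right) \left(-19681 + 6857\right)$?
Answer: $\frac{13083406620}{23} \approx 5.6884 \cdot 10^{8}$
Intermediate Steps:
$c{\left(R \right)} = - \frac{162}{7 R}$ ($c{\left(R \right)} = - \frac{\frac{55}{R} + \frac{107}{R}}{7} = - \frac{162 \frac{1}{R}}{7} = - \frac{162}{7 R}$)
$\left(-44358 + c{\left(-92 \right)}\right) \left(-19681 + 6857\right) = \left(-44358 - \frac{162}{7 \left(-92\right)}\right) \left(-19681 + 6857\right) = \left(-44358 - - \frac{81}{322}\right) \left(-12824\right) = \left(-44358 + \frac{81}{322}\right) \left(-12824\right) = \left(- \frac{14283195}{322}\right) \left(-12824\right) = \frac{13083406620}{23}$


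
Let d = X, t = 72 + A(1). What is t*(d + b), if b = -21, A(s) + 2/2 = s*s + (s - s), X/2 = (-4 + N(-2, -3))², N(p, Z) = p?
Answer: 3672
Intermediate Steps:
X = 72 (X = 2*(-4 - 2)² = 2*(-6)² = 2*36 = 72)
A(s) = -1 + s² (A(s) = -1 + (s*s + (s - s)) = -1 + (s² + 0) = -1 + s²)
t = 72 (t = 72 + (-1 + 1²) = 72 + (-1 + 1) = 72 + 0 = 72)
d = 72
t*(d + b) = 72*(72 - 21) = 72*51 = 3672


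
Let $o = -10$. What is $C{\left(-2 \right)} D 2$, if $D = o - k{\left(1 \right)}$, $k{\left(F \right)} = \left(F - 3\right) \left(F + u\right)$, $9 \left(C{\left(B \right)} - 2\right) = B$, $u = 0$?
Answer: $- \frac{256}{9} \approx -28.444$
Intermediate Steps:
$C{\left(B \right)} = 2 + \frac{B}{9}$
$k{\left(F \right)} = F \left(-3 + F\right)$ ($k{\left(F \right)} = \left(F - 3\right) \left(F + 0\right) = \left(-3 + F\right) F = F \left(-3 + F\right)$)
$D = -8$ ($D = -10 - 1 \left(-3 + 1\right) = -10 - 1 \left(-2\right) = -10 - -2 = -10 + 2 = -8$)
$C{\left(-2 \right)} D 2 = \left(2 + \frac{1}{9} \left(-2\right)\right) \left(-8\right) 2 = \left(2 - \frac{2}{9}\right) \left(-8\right) 2 = \frac{16}{9} \left(-8\right) 2 = \left(- \frac{128}{9}\right) 2 = - \frac{256}{9}$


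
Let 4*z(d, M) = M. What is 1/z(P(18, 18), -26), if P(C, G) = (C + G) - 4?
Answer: -2/13 ≈ -0.15385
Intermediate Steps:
P(C, G) = -4 + C + G
z(d, M) = M/4
1/z(P(18, 18), -26) = 1/((¼)*(-26)) = 1/(-13/2) = -2/13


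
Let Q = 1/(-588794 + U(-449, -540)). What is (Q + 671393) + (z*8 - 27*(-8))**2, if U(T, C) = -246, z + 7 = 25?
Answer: 471816916719/589040 ≈ 8.0099e+5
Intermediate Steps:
z = 18 (z = -7 + 25 = 18)
Q = -1/589040 (Q = 1/(-588794 - 246) = 1/(-589040) = -1/589040 ≈ -1.6977e-6)
(Q + 671393) + (z*8 - 27*(-8))**2 = (-1/589040 + 671393) + (18*8 - 27*(-8))**2 = 395477332719/589040 + (144 + 216)**2 = 395477332719/589040 + 360**2 = 395477332719/589040 + 129600 = 471816916719/589040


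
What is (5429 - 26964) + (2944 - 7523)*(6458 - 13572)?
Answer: 32553471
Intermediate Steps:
(5429 - 26964) + (2944 - 7523)*(6458 - 13572) = -21535 - 4579*(-7114) = -21535 + 32575006 = 32553471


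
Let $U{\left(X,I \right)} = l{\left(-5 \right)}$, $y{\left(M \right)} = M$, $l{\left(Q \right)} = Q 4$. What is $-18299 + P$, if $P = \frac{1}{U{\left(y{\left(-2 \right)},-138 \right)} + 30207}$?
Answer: $- \frac{552391912}{30187} \approx -18299.0$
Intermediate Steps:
$l{\left(Q \right)} = 4 Q$
$U{\left(X,I \right)} = -20$ ($U{\left(X,I \right)} = 4 \left(-5\right) = -20$)
$P = \frac{1}{30187}$ ($P = \frac{1}{-20 + 30207} = \frac{1}{30187} \approx 3.3127 \cdot 10^{-5}$)
$-18299 + P = -18299 + \frac{1}{30187} = - \frac{552391912}{30187}$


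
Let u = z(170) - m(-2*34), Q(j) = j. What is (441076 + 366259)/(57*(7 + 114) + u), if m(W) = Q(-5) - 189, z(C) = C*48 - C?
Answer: 807335/15081 ≈ 53.533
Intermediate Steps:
z(C) = 47*C (z(C) = 48*C - C = 47*C)
m(W) = -194 (m(W) = -5 - 189 = -194)
u = 8184 (u = 47*170 - 1*(-194) = 7990 + 194 = 8184)
(441076 + 366259)/(57*(7 + 114) + u) = (441076 + 366259)/(57*(7 + 114) + 8184) = 807335/(57*121 + 8184) = 807335/(6897 + 8184) = 807335/15081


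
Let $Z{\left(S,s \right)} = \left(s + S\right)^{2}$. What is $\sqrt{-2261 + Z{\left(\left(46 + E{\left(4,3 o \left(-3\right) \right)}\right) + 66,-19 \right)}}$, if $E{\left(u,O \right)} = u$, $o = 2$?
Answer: $2 \sqrt{1787} \approx 84.546$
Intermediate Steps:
$Z{\left(S,s \right)} = \left(S + s\right)^{2}$
$\sqrt{-2261 + Z{\left(\left(46 + E{\left(4,3 o \left(-3\right) \right)}\right) + 66,-19 \right)}} = \sqrt{-2261 + \left(\left(\left(46 + 4\right) + 66\right) - 19\right)^{2}} = \sqrt{-2261 + \left(\left(50 + 66\right) - 19\right)^{2}} = \sqrt{-2261 + \left(116 - 19\right)^{2}} = \sqrt{-2261 + 97^{2}} = \sqrt{-2261 + 9409} = \sqrt{7148} = 2 \sqrt{1787}$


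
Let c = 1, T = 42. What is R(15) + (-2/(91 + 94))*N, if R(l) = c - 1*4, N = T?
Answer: -639/185 ≈ -3.4541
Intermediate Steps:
N = 42
R(l) = -3 (R(l) = 1 - 1*4 = 1 - 4 = -3)
R(15) + (-2/(91 + 94))*N = -3 + (-2/(91 + 94))*42 = -3 + (-2/185)*42 = -3 + ((1/185)*(-2))*42 = -3 - 2/185*42 = -3 - 84/185 = -639/185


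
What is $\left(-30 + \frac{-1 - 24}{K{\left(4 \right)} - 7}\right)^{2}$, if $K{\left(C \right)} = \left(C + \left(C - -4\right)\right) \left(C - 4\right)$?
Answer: $\frac{34225}{49} \approx 698.47$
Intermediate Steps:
$K{\left(C \right)} = \left(-4 + C\right) \left(4 + 2 C\right)$ ($K{\left(C \right)} = \left(C + \left(C + 4\right)\right) \left(-4 + C\right) = \left(C + \left(4 + C\right)\right) \left(-4 + C\right) = \left(4 + 2 C\right) \left(-4 + C\right) = \left(-4 + C\right) \left(4 + 2 C\right)$)
$\left(-30 + \frac{-1 - 24}{K{\left(4 \right)} - 7}\right)^{2} = \left(-30 + \frac{-1 - 24}{\left(-16 - 16 + 2 \cdot 4^{2}\right) - 7}\right)^{2} = \left(-30 - \frac{25}{\left(-16 - 16 + 2 \cdot 16\right) - 7}\right)^{2} = \left(-30 - \frac{25}{\left(-16 - 16 + 32\right) - 7}\right)^{2} = \left(-30 - \frac{25}{0 - 7}\right)^{2} = \left(-30 - \frac{25}{-7}\right)^{2} = \left(-30 - - \frac{25}{7}\right)^{2} = \left(-30 + \frac{25}{7}\right)^{2} = \left(- \frac{185}{7}\right)^{2} = \frac{34225}{49}$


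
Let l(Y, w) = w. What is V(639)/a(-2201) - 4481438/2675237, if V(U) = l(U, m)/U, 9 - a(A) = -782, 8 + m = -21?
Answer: -2265215937535/1352195866413 ≈ -1.6752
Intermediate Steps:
m = -29 (m = -8 - 21 = -29)
a(A) = 791 (a(A) = 9 - 1*(-782) = 9 + 782 = 791)
V(U) = -29/U
V(639)/a(-2201) - 4481438/2675237 = -29/639/791 - 4481438/2675237 = -29*1/639*(1/791) - 4481438*1/2675237 = -29/639*1/791 - 4481438/2675237 = -29/505449 - 4481438/2675237 = -2265215937535/1352195866413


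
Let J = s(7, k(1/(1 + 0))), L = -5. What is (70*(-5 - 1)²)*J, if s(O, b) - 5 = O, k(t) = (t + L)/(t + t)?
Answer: 30240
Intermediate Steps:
k(t) = (-5 + t)/(2*t) (k(t) = (t - 5)/(t + t) = (-5 + t)/((2*t)) = (-5 + t)*(1/(2*t)) = (-5 + t)/(2*t))
s(O, b) = 5 + O
J = 12 (J = 5 + 7 = 12)
(70*(-5 - 1)²)*J = (70*(-5 - 1)²)*12 = (70*(-6)²)*12 = (70*36)*12 = 2520*12 = 30240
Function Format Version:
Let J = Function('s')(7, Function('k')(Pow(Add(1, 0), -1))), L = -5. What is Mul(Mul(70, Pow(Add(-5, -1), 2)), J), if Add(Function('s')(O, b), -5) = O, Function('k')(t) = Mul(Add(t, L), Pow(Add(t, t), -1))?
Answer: 30240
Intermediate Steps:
Function('k')(t) = Mul(Rational(1, 2), Pow(t, -1), Add(-5, t)) (Function('k')(t) = Mul(Add(t, -5), Pow(Add(t, t), -1)) = Mul(Add(-5, t), Pow(Mul(2, t), -1)) = Mul(Add(-5, t), Mul(Rational(1, 2), Pow(t, -1))) = Mul(Rational(1, 2), Pow(t, -1), Add(-5, t)))
Function('s')(O, b) = Add(5, O)
J = 12 (J = Add(5, 7) = 12)
Mul(Mul(70, Pow(Add(-5, -1), 2)), J) = Mul(Mul(70, Pow(Add(-5, -1), 2)), 12) = Mul(Mul(70, Pow(-6, 2)), 12) = Mul(Mul(70, 36), 12) = Mul(2520, 12) = 30240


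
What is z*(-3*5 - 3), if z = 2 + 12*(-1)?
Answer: 180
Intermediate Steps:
z = -10 (z = 2 - 12 = -10)
z*(-3*5 - 3) = -10*(-3*5 - 3) = -10*(-15 - 3) = -10*(-18) = 180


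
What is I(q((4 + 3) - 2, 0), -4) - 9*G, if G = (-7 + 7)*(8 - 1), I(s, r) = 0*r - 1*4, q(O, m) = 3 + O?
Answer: -4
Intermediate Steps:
I(s, r) = -4 (I(s, r) = 0 - 4 = -4)
G = 0 (G = 0*7 = 0)
I(q((4 + 3) - 2, 0), -4) - 9*G = -4 - 9*0 = -4 + 0 = -4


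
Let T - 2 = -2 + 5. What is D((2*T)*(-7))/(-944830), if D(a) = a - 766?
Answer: 418/472415 ≈ 0.00088482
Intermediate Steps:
T = 5 (T = 2 + (-2 + 5) = 2 + 3 = 5)
D(a) = -766 + a
D((2*T)*(-7))/(-944830) = (-766 + (2*5)*(-7))/(-944830) = (-766 + 10*(-7))*(-1/944830) = (-766 - 70)*(-1/944830) = -836*(-1/944830) = 418/472415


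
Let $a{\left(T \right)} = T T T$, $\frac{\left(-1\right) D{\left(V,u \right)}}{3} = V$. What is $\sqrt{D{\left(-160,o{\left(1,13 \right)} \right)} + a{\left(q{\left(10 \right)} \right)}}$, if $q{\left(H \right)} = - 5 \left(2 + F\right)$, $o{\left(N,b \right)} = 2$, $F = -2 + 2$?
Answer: $2 i \sqrt{130} \approx 22.803 i$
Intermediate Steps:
$F = 0$
$D{\left(V,u \right)} = - 3 V$
$q{\left(H \right)} = -10$ ($q{\left(H \right)} = - 5 \left(2 + 0\right) = \left(-5\right) 2 = -10$)
$a{\left(T \right)} = T^{3}$ ($a{\left(T \right)} = T^{2} T = T^{3}$)
$\sqrt{D{\left(-160,o{\left(1,13 \right)} \right)} + a{\left(q{\left(10 \right)} \right)}} = \sqrt{\left(-3\right) \left(-160\right) + \left(-10\right)^{3}} = \sqrt{480 - 1000} = \sqrt{-520} = 2 i \sqrt{130}$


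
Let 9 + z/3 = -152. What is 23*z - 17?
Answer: -11126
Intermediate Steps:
z = -483 (z = -27 + 3*(-152) = -27 - 456 = -483)
23*z - 17 = 23*(-483) - 17 = -11109 - 17 = -11126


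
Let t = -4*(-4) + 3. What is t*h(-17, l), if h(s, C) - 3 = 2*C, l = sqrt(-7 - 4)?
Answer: 57 + 38*I*sqrt(11) ≈ 57.0 + 126.03*I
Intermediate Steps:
t = 19 (t = 16 + 3 = 19)
l = I*sqrt(11) (l = sqrt(-11) = I*sqrt(11) ≈ 3.3166*I)
h(s, C) = 3 + 2*C
t*h(-17, l) = 19*(3 + 2*(I*sqrt(11))) = 19*(3 + 2*I*sqrt(11)) = 57 + 38*I*sqrt(11)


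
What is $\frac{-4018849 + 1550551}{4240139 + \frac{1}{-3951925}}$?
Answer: $- \frac{4877264286825}{8378355658787} \approx -0.58213$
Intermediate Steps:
$\frac{-4018849 + 1550551}{4240139 + \frac{1}{-3951925}} = - \frac{2468298}{4240139 - \frac{1}{3951925}} = - \frac{2468298}{\frac{16756711317574}{3951925}} = \left(-2468298\right) \frac{3951925}{16756711317574} = - \frac{4877264286825}{8378355658787}$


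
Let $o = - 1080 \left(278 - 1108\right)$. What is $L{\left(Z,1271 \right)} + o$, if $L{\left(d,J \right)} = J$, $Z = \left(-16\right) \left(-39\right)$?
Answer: $897671$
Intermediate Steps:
$Z = 624$
$o = 896400$ ($o = \left(-1080\right) \left(-830\right) = 896400$)
$L{\left(Z,1271 \right)} + o = 1271 + 896400 = 897671$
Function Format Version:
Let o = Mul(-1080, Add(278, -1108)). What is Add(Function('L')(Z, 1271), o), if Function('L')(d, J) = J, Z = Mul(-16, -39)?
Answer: 897671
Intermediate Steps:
Z = 624
o = 896400 (o = Mul(-1080, -830) = 896400)
Add(Function('L')(Z, 1271), o) = Add(1271, 896400) = 897671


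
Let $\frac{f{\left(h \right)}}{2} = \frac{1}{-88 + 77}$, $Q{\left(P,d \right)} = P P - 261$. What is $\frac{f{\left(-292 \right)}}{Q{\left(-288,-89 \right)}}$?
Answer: $- \frac{2}{909513} \approx -2.199 \cdot 10^{-6}$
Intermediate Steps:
$Q{\left(P,d \right)} = -261 + P^{2}$ ($Q{\left(P,d \right)} = P^{2} - 261 = -261 + P^{2}$)
$f{\left(h \right)} = - \frac{2}{11}$ ($f{\left(h \right)} = \frac{2}{-88 + 77} = \frac{2}{-11} = 2 \left(- \frac{1}{11}\right) = - \frac{2}{11}$)
$\frac{f{\left(-292 \right)}}{Q{\left(-288,-89 \right)}} = - \frac{2}{11 \left(-261 + \left(-288\right)^{2}\right)} = - \frac{2}{11 \left(-261 + 82944\right)} = - \frac{2}{11 \cdot 82683} = \left(- \frac{2}{11}\right) \frac{1}{82683} = - \frac{2}{909513}$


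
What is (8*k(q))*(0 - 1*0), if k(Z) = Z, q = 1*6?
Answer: 0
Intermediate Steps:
q = 6
(8*k(q))*(0 - 1*0) = (8*6)*(0 - 1*0) = 48*(0 + 0) = 48*0 = 0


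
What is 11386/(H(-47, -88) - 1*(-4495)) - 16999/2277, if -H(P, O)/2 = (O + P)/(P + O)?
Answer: -50450585/10230561 ≈ -4.9314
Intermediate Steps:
H(P, O) = -2 (H(P, O) = -2*(O + P)/(P + O) = -2*(O + P)/(O + P) = -2*1 = -2)
11386/(H(-47, -88) - 1*(-4495)) - 16999/2277 = 11386/(-2 - 1*(-4495)) - 16999/2277 = 11386/(-2 + 4495) - 16999*1/2277 = 11386/4493 - 16999/2277 = -50450585/10230561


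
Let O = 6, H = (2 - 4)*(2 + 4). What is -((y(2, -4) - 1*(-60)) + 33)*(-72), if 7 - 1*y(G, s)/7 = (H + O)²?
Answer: -7920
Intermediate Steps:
H = -12 (H = -2*6 = -12)
y(G, s) = -203 (y(G, s) = 49 - 7*(-12 + 6)² = 49 - 7*(-6)² = 49 - 7*36 = 49 - 252 = -203)
-((y(2, -4) - 1*(-60)) + 33)*(-72) = -((-203 - 1*(-60)) + 33)*(-72) = -((-203 + 60) + 33)*(-72) = -(-143 + 33)*(-72) = -(-110)*(-72) = -1*7920 = -7920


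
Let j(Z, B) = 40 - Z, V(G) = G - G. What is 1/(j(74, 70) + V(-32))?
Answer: -1/34 ≈ -0.029412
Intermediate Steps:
V(G) = 0
1/(j(74, 70) + V(-32)) = 1/((40 - 1*74) + 0) = 1/((40 - 74) + 0) = 1/(-34 + 0) = 1/(-34) = -1/34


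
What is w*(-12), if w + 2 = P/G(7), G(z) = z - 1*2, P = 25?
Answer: -36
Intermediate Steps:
G(z) = -2 + z (G(z) = z - 2 = -2 + z)
w = 3 (w = -2 + 25/(-2 + 7) = -2 + 25/5 = -2 + 25*(⅕) = -2 + 5 = 3)
w*(-12) = 3*(-12) = -36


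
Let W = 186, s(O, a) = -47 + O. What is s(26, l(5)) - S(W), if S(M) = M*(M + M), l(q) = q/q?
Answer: -69213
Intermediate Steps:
l(q) = 1
S(M) = 2*M**2 (S(M) = M*(2*M) = 2*M**2)
s(26, l(5)) - S(W) = (-47 + 26) - 2*186**2 = -21 - 2*34596 = -21 - 1*69192 = -21 - 69192 = -69213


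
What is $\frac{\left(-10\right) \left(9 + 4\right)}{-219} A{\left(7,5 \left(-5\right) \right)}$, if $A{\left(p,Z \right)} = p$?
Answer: $\frac{910}{219} \approx 4.1553$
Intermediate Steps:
$\frac{\left(-10\right) \left(9 + 4\right)}{-219} A{\left(7,5 \left(-5\right) \right)} = \frac{\left(-10\right) \left(9 + 4\right)}{-219} \cdot 7 = \left(-10\right) 13 \left(- \frac{1}{219}\right) 7 = \left(-130\right) \left(- \frac{1}{219}\right) 7 = \frac{130}{219} \cdot 7 = \frac{910}{219}$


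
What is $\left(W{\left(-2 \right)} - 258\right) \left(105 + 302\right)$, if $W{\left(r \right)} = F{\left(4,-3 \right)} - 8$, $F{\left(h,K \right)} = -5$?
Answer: $-110297$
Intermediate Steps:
$W{\left(r \right)} = -13$ ($W{\left(r \right)} = -5 - 8 = -13$)
$\left(W{\left(-2 \right)} - 258\right) \left(105 + 302\right) = \left(-13 - 258\right) \left(105 + 302\right) = \left(-271\right) 407 = -110297$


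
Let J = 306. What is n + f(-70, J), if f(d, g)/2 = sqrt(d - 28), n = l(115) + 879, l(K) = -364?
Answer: 515 + 14*I*sqrt(2) ≈ 515.0 + 19.799*I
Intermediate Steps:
n = 515 (n = -364 + 879 = 515)
f(d, g) = 2*sqrt(-28 + d) (f(d, g) = 2*sqrt(d - 28) = 2*sqrt(-28 + d))
n + f(-70, J) = 515 + 2*sqrt(-28 - 70) = 515 + 2*sqrt(-98) = 515 + 2*(7*I*sqrt(2)) = 515 + 14*I*sqrt(2)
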